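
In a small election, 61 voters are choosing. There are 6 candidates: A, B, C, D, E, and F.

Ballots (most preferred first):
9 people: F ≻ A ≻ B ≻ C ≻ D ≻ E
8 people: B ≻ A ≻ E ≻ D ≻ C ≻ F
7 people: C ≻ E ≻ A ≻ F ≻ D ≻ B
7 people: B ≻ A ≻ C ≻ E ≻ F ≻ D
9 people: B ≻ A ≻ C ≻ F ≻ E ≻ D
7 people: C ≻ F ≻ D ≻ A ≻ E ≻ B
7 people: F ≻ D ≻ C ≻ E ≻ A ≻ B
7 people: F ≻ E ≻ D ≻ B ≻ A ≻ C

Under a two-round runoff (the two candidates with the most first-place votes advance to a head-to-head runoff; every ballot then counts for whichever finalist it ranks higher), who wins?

F

Round 1 first-place votes: A 0, B 24, C 14, D 0, E 0, F 23. B and F advance.
Runoff: B is ranked above F on 24 ballots, F above B on 37.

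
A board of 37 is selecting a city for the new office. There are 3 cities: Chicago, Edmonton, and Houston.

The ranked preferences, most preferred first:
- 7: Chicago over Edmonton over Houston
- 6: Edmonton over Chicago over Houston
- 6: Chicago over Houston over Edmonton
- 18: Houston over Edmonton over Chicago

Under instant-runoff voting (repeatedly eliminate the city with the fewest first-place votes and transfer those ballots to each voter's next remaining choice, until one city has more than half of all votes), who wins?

Chicago

Round 1: Chicago 13, Edmonton 6, Houston 18. Edmonton eliminated.
Round 2: Chicago 19, Houston 18. Chicago has a majority (≥19).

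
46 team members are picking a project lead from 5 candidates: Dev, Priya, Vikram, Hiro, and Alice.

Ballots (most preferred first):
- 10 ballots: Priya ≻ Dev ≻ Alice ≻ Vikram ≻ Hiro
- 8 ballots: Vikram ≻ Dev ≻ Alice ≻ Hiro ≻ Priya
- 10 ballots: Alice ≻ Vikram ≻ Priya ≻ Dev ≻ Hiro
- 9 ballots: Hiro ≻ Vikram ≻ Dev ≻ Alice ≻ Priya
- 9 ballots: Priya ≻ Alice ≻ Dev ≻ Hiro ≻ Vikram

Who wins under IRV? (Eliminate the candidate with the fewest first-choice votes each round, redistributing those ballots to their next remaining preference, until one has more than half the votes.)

Alice

Round 1: Dev 0, Priya 19, Vikram 8, Hiro 9, Alice 10. Dev eliminated.
Round 2: Priya 19, Vikram 8, Hiro 9, Alice 10. Vikram eliminated.
Round 3: Priya 19, Hiro 9, Alice 18. Hiro eliminated.
Round 4: Priya 19, Alice 27. Alice has a majority (≥24).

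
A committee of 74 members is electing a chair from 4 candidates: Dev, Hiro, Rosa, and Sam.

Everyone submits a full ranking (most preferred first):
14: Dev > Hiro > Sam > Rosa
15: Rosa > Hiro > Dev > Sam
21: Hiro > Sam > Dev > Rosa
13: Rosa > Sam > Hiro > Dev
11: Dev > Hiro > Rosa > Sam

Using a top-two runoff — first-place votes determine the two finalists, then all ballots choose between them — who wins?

Round 1 first-place votes: Dev 25, Hiro 21, Rosa 28, Sam 0. Rosa and Dev advance.
Runoff: Rosa is ranked above Dev on 28 ballots, Dev above Rosa on 46.

Dev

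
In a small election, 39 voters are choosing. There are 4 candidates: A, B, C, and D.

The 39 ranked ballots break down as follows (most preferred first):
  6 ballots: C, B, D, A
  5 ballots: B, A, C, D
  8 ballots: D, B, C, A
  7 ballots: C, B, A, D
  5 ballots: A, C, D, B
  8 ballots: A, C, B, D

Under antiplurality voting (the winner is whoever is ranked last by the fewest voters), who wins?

Last-place votes: A 14, B 5, C 0, D 20.

C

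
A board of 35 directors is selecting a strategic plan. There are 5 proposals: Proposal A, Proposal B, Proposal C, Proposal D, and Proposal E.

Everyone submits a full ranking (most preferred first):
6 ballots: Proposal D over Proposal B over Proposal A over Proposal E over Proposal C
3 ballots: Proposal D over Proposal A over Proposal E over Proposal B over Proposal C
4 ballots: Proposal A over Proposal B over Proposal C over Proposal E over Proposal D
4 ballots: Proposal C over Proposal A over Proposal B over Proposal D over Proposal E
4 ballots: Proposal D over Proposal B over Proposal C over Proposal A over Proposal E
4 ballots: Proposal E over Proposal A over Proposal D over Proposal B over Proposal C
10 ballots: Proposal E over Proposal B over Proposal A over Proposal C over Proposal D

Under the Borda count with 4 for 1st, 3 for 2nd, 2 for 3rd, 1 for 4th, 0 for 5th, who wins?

Proposal A: 6×2 + 3×3 + 4×4 + 4×3 + 4×1 + 4×3 + 10×2 = 85
Proposal B: 6×3 + 3×1 + 4×3 + 4×2 + 4×3 + 4×1 + 10×3 = 87
Proposal C: 6×0 + 3×0 + 4×2 + 4×4 + 4×2 + 4×0 + 10×1 = 42
Proposal D: 6×4 + 3×4 + 4×0 + 4×1 + 4×4 + 4×2 + 10×0 = 64
Proposal E: 6×1 + 3×2 + 4×1 + 4×0 + 4×0 + 4×4 + 10×4 = 72

Proposal B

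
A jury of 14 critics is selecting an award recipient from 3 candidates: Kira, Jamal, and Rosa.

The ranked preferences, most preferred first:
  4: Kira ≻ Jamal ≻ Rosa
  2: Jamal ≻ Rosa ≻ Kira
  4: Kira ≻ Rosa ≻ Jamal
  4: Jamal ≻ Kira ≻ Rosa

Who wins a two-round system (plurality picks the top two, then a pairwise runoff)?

Round 1 first-place votes: Kira 8, Jamal 6, Rosa 0. Kira and Jamal advance.
Runoff: Kira is ranked above Jamal on 8 ballots, Jamal above Kira on 6.

Kira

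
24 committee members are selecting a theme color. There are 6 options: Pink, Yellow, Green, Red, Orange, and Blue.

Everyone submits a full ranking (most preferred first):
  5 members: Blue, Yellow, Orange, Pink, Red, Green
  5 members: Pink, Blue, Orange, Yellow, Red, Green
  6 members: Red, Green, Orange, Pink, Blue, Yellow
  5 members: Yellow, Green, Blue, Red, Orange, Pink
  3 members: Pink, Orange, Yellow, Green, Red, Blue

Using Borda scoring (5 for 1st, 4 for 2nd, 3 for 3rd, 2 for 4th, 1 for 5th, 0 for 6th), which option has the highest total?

Pink: 5×2 + 5×5 + 6×2 + 5×0 + 3×5 = 62
Yellow: 5×4 + 5×2 + 6×0 + 5×5 + 3×3 = 64
Green: 5×0 + 5×0 + 6×4 + 5×4 + 3×2 = 50
Red: 5×1 + 5×1 + 6×5 + 5×2 + 3×1 = 53
Orange: 5×3 + 5×3 + 6×3 + 5×1 + 3×4 = 65
Blue: 5×5 + 5×4 + 6×1 + 5×3 + 3×0 = 66

Blue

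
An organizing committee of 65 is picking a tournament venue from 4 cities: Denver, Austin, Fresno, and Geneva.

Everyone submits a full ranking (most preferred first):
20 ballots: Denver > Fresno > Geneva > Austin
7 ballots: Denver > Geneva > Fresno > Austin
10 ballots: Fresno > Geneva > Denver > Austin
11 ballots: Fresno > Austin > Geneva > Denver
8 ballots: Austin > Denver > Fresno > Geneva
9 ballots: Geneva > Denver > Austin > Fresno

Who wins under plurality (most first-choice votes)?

First-place votes: Denver 27, Austin 8, Fresno 21, Geneva 9.

Denver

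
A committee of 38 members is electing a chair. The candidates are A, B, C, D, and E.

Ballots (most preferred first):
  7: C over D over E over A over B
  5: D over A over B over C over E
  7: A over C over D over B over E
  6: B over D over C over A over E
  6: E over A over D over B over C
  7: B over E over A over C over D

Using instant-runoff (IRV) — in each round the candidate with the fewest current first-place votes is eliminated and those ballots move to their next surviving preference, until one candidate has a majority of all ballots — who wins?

Round 1: A 7, B 13, C 7, D 5, E 6. D eliminated.
Round 2: A 12, B 13, C 7, E 6. E eliminated.
Round 3: A 18, B 13, C 7. C eliminated.
Round 4: A 25, B 13. A has a majority (≥20).

A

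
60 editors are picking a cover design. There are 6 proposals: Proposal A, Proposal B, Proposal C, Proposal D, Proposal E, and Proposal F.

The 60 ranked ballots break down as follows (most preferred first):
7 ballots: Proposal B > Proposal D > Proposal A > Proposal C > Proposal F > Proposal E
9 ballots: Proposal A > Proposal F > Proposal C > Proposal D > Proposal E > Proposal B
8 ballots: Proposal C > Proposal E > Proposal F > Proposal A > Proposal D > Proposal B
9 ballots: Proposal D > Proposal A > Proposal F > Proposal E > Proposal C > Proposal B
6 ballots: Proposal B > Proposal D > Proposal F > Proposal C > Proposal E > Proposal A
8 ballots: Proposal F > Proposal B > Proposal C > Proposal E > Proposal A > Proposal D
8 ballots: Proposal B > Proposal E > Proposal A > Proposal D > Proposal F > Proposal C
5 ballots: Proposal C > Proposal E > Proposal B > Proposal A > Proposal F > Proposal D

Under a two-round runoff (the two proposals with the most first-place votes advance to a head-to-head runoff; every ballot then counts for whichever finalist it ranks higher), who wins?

Round 1 first-place votes: Proposal A 9, Proposal B 21, Proposal C 13, Proposal D 9, Proposal E 0, Proposal F 8. Proposal B and Proposal C advance.
Runoff: Proposal B is ranked above Proposal C on 29 ballots, Proposal C above Proposal B on 31.

Proposal C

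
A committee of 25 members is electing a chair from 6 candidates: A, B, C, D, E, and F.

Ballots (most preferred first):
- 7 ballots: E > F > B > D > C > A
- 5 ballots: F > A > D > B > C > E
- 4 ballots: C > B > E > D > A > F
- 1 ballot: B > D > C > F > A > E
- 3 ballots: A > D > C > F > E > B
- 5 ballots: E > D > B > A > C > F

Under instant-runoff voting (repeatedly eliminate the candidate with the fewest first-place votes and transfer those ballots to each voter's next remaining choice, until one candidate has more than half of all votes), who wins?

Round 1: A 3, B 1, C 4, D 0, E 12, F 5. D eliminated.
Round 2: A 3, B 1, C 4, E 12, F 5. B eliminated.
Round 3: A 3, C 5, E 12, F 5. A eliminated.
Round 4: C 8, E 12, F 5. F eliminated.
Round 5: C 13, E 12. C has a majority (≥13).

C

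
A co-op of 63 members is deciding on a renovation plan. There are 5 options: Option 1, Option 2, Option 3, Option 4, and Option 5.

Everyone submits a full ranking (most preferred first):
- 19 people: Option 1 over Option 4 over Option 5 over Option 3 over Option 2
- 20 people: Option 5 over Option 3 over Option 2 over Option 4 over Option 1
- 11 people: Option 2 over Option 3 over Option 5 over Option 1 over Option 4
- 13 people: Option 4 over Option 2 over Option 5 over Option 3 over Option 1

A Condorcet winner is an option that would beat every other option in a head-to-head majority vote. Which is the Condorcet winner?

Option 4

Option 4 vs Option 1: 33–30
Option 4 vs Option 2: 32–31
Option 4 vs Option 3: 32–31
Option 4 vs Option 5: 32–31
Option 4 beats every other option.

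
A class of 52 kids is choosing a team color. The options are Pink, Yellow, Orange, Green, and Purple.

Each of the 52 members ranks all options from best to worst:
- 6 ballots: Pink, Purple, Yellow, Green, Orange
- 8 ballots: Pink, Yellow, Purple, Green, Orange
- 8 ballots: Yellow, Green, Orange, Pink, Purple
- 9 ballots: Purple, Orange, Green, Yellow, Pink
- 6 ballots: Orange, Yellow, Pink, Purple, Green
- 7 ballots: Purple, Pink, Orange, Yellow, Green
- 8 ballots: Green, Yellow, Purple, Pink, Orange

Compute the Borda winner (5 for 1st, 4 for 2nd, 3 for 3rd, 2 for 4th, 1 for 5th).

Pink: 6×5 + 8×5 + 8×2 + 9×1 + 6×3 + 7×4 + 8×2 = 157
Yellow: 6×3 + 8×4 + 8×5 + 9×2 + 6×4 + 7×2 + 8×4 = 178
Orange: 6×1 + 8×1 + 8×3 + 9×4 + 6×5 + 7×3 + 8×1 = 133
Green: 6×2 + 8×2 + 8×4 + 9×3 + 6×1 + 7×1 + 8×5 = 140
Purple: 6×4 + 8×3 + 8×1 + 9×5 + 6×2 + 7×5 + 8×3 = 172

Yellow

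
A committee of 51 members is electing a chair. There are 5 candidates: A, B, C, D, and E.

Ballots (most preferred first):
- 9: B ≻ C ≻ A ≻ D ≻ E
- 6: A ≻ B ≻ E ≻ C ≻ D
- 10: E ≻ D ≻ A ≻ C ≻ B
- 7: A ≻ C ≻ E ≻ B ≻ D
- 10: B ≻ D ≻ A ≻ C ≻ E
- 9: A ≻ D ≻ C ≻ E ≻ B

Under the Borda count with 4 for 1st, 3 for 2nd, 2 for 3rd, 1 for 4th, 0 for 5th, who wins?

A

A: 9×2 + 6×4 + 10×2 + 7×4 + 10×2 + 9×4 = 146
B: 9×4 + 6×3 + 10×0 + 7×1 + 10×4 + 9×0 = 101
C: 9×3 + 6×1 + 10×1 + 7×3 + 10×1 + 9×2 = 92
D: 9×1 + 6×0 + 10×3 + 7×0 + 10×3 + 9×3 = 96
E: 9×0 + 6×2 + 10×4 + 7×2 + 10×0 + 9×1 = 75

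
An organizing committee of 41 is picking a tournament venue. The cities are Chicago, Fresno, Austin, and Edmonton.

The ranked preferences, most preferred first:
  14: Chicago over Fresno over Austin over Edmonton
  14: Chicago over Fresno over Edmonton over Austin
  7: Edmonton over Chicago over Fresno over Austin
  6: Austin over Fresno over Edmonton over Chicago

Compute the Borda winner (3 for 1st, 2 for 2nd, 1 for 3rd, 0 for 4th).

Chicago

Chicago: 14×3 + 14×3 + 7×2 + 6×0 = 98
Fresno: 14×2 + 14×2 + 7×1 + 6×2 = 75
Austin: 14×1 + 14×0 + 7×0 + 6×3 = 32
Edmonton: 14×0 + 14×1 + 7×3 + 6×1 = 41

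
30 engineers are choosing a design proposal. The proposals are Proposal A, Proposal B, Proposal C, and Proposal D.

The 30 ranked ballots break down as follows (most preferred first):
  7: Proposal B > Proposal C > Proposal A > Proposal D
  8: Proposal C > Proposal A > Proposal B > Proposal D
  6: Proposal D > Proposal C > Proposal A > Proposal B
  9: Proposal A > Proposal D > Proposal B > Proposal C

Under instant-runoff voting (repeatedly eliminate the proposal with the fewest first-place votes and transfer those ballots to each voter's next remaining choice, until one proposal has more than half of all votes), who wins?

Round 1: Proposal A 9, Proposal B 7, Proposal C 8, Proposal D 6. Proposal D eliminated.
Round 2: Proposal A 9, Proposal B 7, Proposal C 14. Proposal B eliminated.
Round 3: Proposal A 9, Proposal C 21. Proposal C has a majority (≥16).

Proposal C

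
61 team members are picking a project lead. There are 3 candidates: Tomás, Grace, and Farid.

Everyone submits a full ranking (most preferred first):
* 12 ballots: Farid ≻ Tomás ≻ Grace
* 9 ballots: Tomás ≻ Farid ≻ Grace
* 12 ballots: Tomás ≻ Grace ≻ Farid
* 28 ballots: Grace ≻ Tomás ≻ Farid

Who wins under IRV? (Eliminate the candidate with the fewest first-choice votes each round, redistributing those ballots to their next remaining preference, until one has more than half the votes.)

Round 1: Tomás 21, Grace 28, Farid 12. Farid eliminated.
Round 2: Tomás 33, Grace 28. Tomás has a majority (≥31).

Tomás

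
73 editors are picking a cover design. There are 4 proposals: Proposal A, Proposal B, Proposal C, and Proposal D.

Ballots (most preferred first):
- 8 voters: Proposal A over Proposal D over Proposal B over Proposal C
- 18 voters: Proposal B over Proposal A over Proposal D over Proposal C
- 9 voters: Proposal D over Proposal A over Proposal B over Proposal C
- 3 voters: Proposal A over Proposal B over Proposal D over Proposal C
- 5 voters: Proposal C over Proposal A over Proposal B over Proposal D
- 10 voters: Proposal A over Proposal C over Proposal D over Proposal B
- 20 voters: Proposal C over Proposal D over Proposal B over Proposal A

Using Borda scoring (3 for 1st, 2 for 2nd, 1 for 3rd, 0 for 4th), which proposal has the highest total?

Proposal A: 8×3 + 18×2 + 9×2 + 3×3 + 5×2 + 10×3 + 20×0 = 127
Proposal B: 8×1 + 18×3 + 9×1 + 3×2 + 5×1 + 10×0 + 20×1 = 102
Proposal C: 8×0 + 18×0 + 9×0 + 3×0 + 5×3 + 10×2 + 20×3 = 95
Proposal D: 8×2 + 18×1 + 9×3 + 3×1 + 5×0 + 10×1 + 20×2 = 114

Proposal A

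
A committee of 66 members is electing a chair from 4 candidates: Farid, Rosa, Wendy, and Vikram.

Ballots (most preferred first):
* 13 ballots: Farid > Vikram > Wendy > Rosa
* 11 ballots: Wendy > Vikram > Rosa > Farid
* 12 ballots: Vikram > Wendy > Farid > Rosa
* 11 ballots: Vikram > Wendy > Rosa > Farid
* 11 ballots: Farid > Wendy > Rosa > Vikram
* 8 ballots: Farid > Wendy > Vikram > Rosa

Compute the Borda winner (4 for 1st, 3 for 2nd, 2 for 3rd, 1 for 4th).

Wendy

Farid: 13×4 + 11×1 + 12×2 + 11×1 + 11×4 + 8×4 = 174
Rosa: 13×1 + 11×2 + 12×1 + 11×2 + 11×2 + 8×1 = 99
Wendy: 13×2 + 11×4 + 12×3 + 11×3 + 11×3 + 8×3 = 196
Vikram: 13×3 + 11×3 + 12×4 + 11×4 + 11×1 + 8×2 = 191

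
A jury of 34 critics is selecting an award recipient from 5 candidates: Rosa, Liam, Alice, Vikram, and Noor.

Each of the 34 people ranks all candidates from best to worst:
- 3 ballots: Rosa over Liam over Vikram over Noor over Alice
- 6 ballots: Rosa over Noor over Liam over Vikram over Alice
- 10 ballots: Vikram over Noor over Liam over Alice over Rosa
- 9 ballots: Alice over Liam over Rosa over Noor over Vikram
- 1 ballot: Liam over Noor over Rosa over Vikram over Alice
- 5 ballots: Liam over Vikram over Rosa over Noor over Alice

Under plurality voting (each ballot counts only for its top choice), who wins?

Vikram

First-place votes: Rosa 9, Liam 6, Alice 9, Vikram 10, Noor 0.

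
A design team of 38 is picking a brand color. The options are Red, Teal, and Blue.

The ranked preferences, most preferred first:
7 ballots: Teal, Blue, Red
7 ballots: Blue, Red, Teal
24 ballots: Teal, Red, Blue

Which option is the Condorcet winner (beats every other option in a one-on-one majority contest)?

Teal

Teal vs Red: 31–7
Teal vs Blue: 31–7
Teal beats every other option.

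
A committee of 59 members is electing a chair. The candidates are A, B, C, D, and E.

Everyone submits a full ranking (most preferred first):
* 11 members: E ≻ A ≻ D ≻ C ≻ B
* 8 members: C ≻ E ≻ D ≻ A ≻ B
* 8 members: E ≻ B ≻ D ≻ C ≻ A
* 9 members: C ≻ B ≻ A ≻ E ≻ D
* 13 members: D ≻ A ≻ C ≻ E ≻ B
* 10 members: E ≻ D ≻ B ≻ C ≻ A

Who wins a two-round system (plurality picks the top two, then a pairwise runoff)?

Round 1 first-place votes: A 0, B 0, C 17, D 13, E 29. E and C advance.
Runoff: E is ranked above C on 29 ballots, C above E on 30.

C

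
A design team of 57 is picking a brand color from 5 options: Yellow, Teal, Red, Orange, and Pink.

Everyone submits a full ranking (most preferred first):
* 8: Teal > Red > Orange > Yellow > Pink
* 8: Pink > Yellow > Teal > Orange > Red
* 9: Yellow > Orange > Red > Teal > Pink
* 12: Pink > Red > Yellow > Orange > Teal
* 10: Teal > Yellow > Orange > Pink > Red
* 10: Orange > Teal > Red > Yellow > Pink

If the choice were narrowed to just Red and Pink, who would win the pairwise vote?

Red is ranked above Pink on 27 ballots; Pink above Red on 30.

Pink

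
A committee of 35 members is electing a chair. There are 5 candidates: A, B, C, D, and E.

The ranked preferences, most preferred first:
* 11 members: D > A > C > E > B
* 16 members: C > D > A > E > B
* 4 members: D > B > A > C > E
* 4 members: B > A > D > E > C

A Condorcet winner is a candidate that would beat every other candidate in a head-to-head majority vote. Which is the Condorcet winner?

D

D vs A: 31–4
D vs B: 31–4
D vs C: 19–16
D vs E: 35–0
D beats every other candidate.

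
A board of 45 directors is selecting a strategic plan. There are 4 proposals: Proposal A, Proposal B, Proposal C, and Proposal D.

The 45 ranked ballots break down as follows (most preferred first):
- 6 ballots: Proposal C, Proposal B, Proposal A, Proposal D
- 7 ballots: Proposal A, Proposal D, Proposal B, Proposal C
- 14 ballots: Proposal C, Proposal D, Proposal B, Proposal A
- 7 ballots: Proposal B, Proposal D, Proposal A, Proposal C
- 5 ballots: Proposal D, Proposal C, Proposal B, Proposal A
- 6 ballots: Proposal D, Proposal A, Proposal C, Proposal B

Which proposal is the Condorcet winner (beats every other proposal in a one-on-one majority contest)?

Proposal D vs Proposal A: 32–13
Proposal D vs Proposal B: 32–13
Proposal D vs Proposal C: 25–20
Proposal D beats every other proposal.

Proposal D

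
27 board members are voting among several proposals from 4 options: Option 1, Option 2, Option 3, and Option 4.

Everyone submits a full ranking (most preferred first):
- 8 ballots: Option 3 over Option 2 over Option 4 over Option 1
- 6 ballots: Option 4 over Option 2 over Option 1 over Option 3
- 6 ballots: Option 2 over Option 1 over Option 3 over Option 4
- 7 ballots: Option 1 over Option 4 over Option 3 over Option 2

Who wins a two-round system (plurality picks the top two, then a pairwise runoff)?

Round 1 first-place votes: Option 1 7, Option 2 6, Option 3 8, Option 4 6. Option 3 and Option 1 advance.
Runoff: Option 3 is ranked above Option 1 on 8 ballots, Option 1 above Option 3 on 19.

Option 1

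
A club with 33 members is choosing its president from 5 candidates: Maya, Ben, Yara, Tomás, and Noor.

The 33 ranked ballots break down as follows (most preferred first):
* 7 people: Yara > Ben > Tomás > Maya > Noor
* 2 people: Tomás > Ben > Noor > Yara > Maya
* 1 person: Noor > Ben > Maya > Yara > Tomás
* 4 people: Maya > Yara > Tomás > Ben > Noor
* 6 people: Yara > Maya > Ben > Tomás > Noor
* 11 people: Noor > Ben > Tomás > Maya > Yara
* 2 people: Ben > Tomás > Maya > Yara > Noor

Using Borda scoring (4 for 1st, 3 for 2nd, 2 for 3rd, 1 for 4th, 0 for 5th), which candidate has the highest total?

Maya: 7×1 + 2×0 + 1×2 + 4×4 + 6×3 + 11×1 + 2×2 = 58
Ben: 7×3 + 2×3 + 1×3 + 4×1 + 6×2 + 11×3 + 2×4 = 87
Yara: 7×4 + 2×1 + 1×1 + 4×3 + 6×4 + 11×0 + 2×1 = 69
Tomás: 7×2 + 2×4 + 1×0 + 4×2 + 6×1 + 11×2 + 2×3 = 64
Noor: 7×0 + 2×2 + 1×4 + 4×0 + 6×0 + 11×4 + 2×0 = 52

Ben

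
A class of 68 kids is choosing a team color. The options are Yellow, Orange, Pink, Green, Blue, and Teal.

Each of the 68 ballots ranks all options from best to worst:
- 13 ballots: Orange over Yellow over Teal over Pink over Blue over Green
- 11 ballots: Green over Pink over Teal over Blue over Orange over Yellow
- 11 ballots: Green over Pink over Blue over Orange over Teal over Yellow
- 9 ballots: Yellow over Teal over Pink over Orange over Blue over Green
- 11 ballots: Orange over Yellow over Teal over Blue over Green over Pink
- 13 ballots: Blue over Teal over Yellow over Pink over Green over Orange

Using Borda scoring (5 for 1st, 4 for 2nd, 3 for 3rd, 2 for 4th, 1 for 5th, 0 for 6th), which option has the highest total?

Yellow: 13×4 + 11×0 + 11×0 + 9×5 + 11×4 + 13×3 = 180
Orange: 13×5 + 11×1 + 11×2 + 9×2 + 11×5 + 13×0 = 171
Pink: 13×2 + 11×4 + 11×4 + 9×3 + 11×0 + 13×2 = 167
Green: 13×0 + 11×5 + 11×5 + 9×0 + 11×1 + 13×1 = 134
Blue: 13×1 + 11×2 + 11×3 + 9×1 + 11×2 + 13×5 = 164
Teal: 13×3 + 11×3 + 11×1 + 9×4 + 11×3 + 13×4 = 204

Teal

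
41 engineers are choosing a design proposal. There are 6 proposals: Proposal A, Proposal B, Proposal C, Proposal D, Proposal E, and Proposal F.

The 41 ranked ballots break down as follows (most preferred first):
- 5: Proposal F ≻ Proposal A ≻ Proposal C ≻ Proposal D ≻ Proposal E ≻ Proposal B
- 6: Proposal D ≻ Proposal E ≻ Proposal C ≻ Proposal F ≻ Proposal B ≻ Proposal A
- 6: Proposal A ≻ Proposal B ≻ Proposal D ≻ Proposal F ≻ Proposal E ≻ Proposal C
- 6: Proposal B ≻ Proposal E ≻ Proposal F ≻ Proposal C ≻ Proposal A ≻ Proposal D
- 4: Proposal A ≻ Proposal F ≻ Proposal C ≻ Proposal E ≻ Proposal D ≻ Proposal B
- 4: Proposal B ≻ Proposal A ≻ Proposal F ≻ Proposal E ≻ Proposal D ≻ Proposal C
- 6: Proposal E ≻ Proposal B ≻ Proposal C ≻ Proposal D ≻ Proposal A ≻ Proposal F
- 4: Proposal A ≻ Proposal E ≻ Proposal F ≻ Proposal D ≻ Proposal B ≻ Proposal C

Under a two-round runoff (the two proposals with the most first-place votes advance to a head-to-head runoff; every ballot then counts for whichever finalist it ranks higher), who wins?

Round 1 first-place votes: Proposal A 14, Proposal B 10, Proposal C 0, Proposal D 6, Proposal E 6, Proposal F 5. Proposal A and Proposal B advance.
Runoff: Proposal A is ranked above Proposal B on 19 ballots, Proposal B above Proposal A on 22.

Proposal B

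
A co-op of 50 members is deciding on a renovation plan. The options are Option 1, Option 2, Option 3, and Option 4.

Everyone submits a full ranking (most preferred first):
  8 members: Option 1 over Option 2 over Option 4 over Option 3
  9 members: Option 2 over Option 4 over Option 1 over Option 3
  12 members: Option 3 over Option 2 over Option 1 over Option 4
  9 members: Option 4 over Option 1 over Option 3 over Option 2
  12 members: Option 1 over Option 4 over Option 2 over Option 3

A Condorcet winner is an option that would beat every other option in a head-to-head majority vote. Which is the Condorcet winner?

Option 1

Option 1 vs Option 2: 29–21
Option 1 vs Option 3: 38–12
Option 1 vs Option 4: 32–18
Option 1 beats every other option.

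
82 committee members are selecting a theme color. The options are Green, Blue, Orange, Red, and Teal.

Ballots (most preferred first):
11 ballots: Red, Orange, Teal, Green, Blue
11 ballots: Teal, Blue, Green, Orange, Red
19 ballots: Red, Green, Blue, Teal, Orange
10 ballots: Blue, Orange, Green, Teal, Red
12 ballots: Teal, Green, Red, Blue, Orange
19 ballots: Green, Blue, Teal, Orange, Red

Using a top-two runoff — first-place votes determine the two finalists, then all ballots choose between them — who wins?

Teal

Round 1 first-place votes: Green 19, Blue 10, Orange 0, Red 30, Teal 23. Red and Teal advance.
Runoff: Red is ranked above Teal on 30 ballots, Teal above Red on 52.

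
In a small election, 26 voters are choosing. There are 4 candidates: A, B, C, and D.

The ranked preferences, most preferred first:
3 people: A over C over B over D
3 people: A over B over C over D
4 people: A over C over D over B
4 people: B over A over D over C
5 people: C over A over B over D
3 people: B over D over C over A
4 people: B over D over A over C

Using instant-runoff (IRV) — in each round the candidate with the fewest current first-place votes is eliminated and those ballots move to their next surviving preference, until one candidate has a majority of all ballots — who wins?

A

Round 1: A 10, B 11, C 5, D 0. D eliminated.
Round 2: A 10, B 11, C 5. C eliminated.
Round 3: A 15, B 11. A has a majority (≥14).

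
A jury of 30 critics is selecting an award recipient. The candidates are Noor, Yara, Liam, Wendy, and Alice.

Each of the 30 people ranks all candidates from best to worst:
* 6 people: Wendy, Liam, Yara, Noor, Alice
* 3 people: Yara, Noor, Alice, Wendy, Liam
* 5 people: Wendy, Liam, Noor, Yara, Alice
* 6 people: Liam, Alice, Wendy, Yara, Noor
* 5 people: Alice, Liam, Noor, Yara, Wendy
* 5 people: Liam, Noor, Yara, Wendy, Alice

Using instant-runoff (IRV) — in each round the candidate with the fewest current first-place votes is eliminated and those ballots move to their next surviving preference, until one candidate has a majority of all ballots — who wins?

Round 1: Noor 0, Yara 3, Liam 11, Wendy 11, Alice 5. Noor eliminated.
Round 2: Yara 3, Liam 11, Wendy 11, Alice 5. Yara eliminated.
Round 3: Liam 11, Wendy 11, Alice 8. Alice eliminated.
Round 4: Liam 16, Wendy 14. Liam has a majority (≥16).

Liam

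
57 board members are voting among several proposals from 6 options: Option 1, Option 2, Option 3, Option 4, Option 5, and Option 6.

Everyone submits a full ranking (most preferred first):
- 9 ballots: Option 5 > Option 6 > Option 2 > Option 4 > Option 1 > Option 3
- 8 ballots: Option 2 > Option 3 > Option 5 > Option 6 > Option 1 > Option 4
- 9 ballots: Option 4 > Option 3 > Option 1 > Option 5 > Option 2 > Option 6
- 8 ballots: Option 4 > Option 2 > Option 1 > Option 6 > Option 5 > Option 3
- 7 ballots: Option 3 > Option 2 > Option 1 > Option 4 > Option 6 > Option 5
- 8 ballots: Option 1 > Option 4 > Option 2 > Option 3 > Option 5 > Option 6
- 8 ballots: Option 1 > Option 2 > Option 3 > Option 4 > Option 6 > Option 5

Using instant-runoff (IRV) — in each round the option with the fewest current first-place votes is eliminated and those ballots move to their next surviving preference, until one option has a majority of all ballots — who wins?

Round 1: Option 1 16, Option 2 8, Option 3 7, Option 4 17, Option 5 9, Option 6 0. Option 6 eliminated.
Round 2: Option 1 16, Option 2 8, Option 3 7, Option 4 17, Option 5 9. Option 3 eliminated.
Round 3: Option 1 16, Option 2 15, Option 4 17, Option 5 9. Option 5 eliminated.
Round 4: Option 1 16, Option 2 24, Option 4 17. Option 1 eliminated.
Round 5: Option 2 32, Option 4 25. Option 2 has a majority (≥29).

Option 2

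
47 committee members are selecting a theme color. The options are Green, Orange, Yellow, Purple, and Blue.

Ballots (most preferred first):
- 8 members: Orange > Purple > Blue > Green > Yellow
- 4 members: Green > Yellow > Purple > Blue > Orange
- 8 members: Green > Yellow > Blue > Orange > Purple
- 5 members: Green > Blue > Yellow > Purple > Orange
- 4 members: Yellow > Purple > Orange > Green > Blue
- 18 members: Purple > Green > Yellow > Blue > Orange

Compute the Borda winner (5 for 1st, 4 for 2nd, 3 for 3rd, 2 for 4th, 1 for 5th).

Green: 8×2 + 4×5 + 8×5 + 5×5 + 4×2 + 18×4 = 181
Orange: 8×5 + 4×1 + 8×2 + 5×1 + 4×3 + 18×1 = 95
Yellow: 8×1 + 4×4 + 8×4 + 5×3 + 4×5 + 18×3 = 145
Purple: 8×4 + 4×3 + 8×1 + 5×2 + 4×4 + 18×5 = 168
Blue: 8×3 + 4×2 + 8×3 + 5×4 + 4×1 + 18×2 = 116

Green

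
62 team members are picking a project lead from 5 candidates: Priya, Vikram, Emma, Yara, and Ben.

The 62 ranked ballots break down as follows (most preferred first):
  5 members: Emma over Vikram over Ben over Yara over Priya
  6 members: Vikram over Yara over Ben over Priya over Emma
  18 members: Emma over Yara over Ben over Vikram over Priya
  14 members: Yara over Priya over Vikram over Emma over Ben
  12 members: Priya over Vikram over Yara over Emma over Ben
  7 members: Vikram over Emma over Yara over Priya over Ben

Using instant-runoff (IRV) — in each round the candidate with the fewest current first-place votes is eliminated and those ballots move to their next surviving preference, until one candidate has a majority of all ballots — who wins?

Vikram

Round 1: Priya 12, Vikram 13, Emma 23, Yara 14, Ben 0. Ben eliminated.
Round 2: Priya 12, Vikram 13, Emma 23, Yara 14. Priya eliminated.
Round 3: Vikram 25, Emma 23, Yara 14. Yara eliminated.
Round 4: Vikram 39, Emma 23. Vikram has a majority (≥32).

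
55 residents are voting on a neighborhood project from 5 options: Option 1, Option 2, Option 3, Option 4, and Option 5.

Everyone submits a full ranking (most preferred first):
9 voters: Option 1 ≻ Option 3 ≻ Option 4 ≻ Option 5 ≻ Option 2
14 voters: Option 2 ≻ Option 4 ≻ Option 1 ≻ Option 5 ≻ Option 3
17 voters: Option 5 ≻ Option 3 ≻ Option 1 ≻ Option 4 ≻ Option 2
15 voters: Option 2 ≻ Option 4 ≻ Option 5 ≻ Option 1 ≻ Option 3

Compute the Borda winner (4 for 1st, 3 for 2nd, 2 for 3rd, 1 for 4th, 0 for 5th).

Option 4

Option 1: 9×4 + 14×2 + 17×2 + 15×1 = 113
Option 2: 9×0 + 14×4 + 17×0 + 15×4 = 116
Option 3: 9×3 + 14×0 + 17×3 + 15×0 = 78
Option 4: 9×2 + 14×3 + 17×1 + 15×3 = 122
Option 5: 9×1 + 14×1 + 17×4 + 15×2 = 121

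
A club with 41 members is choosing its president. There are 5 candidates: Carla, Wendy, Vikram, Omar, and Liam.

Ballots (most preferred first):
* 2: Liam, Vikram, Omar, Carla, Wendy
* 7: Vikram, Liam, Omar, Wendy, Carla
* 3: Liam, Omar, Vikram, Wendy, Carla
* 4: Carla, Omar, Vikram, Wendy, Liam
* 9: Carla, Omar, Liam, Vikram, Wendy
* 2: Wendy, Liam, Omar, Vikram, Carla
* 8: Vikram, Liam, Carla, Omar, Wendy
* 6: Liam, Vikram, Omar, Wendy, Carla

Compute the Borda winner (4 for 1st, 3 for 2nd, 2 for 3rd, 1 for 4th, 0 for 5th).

Liam

Carla: 2×1 + 7×0 + 3×0 + 4×4 + 9×4 + 2×0 + 8×2 + 6×0 = 70
Wendy: 2×0 + 7×1 + 3×1 + 4×1 + 9×0 + 2×4 + 8×0 + 6×1 = 28
Vikram: 2×3 + 7×4 + 3×2 + 4×2 + 9×1 + 2×1 + 8×4 + 6×3 = 109
Omar: 2×2 + 7×2 + 3×3 + 4×3 + 9×3 + 2×2 + 8×1 + 6×2 = 90
Liam: 2×4 + 7×3 + 3×4 + 4×0 + 9×2 + 2×3 + 8×3 + 6×4 = 113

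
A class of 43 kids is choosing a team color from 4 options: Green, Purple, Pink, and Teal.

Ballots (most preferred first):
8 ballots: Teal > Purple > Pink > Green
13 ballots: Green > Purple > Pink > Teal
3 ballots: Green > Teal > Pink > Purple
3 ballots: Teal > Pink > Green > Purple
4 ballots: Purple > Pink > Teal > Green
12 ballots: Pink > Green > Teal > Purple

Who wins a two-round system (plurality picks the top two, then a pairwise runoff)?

Round 1 first-place votes: Green 16, Purple 4, Pink 12, Teal 11. Green and Pink advance.
Runoff: Green is ranked above Pink on 16 ballots, Pink above Green on 27.

Pink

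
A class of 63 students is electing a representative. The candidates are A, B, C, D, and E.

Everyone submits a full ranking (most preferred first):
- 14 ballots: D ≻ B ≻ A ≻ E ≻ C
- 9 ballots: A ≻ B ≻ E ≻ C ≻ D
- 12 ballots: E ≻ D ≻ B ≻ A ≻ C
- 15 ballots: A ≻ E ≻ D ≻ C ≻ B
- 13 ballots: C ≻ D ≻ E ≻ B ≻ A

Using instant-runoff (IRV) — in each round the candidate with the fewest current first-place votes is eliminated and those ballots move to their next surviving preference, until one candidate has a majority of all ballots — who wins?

Round 1: A 24, B 0, C 13, D 14, E 12. B eliminated.
Round 2: A 24, C 13, D 14, E 12. E eliminated.
Round 3: A 24, C 13, D 26. C eliminated.
Round 4: A 24, D 39. D has a majority (≥32).

D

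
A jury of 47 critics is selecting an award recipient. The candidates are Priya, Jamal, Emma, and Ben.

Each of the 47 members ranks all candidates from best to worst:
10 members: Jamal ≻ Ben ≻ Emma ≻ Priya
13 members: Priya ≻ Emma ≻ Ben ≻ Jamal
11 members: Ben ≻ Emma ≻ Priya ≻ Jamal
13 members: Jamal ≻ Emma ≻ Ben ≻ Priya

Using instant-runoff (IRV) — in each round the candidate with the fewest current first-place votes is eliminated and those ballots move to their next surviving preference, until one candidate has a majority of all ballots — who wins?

Priya

Round 1: Priya 13, Jamal 23, Emma 0, Ben 11. Emma eliminated.
Round 2: Priya 13, Jamal 23, Ben 11. Ben eliminated.
Round 3: Priya 24, Jamal 23. Priya has a majority (≥24).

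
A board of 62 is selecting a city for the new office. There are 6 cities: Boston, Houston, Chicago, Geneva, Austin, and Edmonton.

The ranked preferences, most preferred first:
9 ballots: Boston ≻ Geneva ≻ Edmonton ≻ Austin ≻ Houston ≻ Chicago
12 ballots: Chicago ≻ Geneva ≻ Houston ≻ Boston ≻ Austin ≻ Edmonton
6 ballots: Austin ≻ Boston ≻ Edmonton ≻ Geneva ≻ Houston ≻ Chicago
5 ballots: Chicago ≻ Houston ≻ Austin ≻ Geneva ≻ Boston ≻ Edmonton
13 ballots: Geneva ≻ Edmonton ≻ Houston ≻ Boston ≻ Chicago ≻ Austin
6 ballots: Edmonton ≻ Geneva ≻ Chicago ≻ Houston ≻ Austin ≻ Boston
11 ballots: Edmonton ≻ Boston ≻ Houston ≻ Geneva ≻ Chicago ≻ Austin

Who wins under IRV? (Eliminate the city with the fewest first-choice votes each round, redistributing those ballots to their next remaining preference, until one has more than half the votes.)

Edmonton

Round 1: Boston 9, Houston 0, Chicago 17, Geneva 13, Austin 6, Edmonton 17. Houston eliminated.
Round 2: Boston 9, Chicago 17, Geneva 13, Austin 6, Edmonton 17. Austin eliminated.
Round 3: Boston 15, Chicago 17, Geneva 13, Edmonton 17. Geneva eliminated.
Round 4: Boston 15, Chicago 17, Edmonton 30. Boston eliminated.
Round 5: Chicago 17, Edmonton 45. Edmonton has a majority (≥32).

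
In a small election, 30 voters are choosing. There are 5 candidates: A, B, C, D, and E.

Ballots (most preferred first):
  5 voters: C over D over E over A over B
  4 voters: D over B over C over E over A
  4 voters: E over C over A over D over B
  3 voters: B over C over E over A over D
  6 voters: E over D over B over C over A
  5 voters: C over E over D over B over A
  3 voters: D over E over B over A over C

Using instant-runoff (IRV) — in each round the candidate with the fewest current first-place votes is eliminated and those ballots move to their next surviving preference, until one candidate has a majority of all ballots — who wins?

Round 1: A 0, B 3, C 10, D 7, E 10. A eliminated.
Round 2: B 3, C 10, D 7, E 10. B eliminated.
Round 3: C 13, D 7, E 10. D eliminated.
Round 4: C 17, E 13. C has a majority (≥16).

C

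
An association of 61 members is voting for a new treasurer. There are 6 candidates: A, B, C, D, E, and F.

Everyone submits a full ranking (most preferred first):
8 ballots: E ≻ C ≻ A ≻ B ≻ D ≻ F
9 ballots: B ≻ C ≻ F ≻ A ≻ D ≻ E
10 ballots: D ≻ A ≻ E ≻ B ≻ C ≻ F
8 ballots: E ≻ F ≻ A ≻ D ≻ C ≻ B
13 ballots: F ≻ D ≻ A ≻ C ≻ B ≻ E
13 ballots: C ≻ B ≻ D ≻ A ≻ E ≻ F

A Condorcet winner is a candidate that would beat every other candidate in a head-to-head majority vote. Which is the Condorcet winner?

D vs A: 36–25
D vs B: 31–30
D vs C: 31–30
D vs E: 45–16
D vs F: 31–30
D beats every other candidate.

D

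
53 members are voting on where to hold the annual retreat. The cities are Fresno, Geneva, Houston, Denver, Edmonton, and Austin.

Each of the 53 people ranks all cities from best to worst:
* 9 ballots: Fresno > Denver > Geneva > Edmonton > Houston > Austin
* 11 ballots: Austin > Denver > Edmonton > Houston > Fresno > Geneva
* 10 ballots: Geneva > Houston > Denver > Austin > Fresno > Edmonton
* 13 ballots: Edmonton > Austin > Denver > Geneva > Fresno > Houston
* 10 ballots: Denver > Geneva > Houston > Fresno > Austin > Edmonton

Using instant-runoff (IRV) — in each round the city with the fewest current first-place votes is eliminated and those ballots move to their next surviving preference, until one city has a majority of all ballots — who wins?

Round 1: Fresno 9, Geneva 10, Houston 0, Denver 10, Edmonton 13, Austin 11. Houston eliminated.
Round 2: Fresno 9, Geneva 10, Denver 10, Edmonton 13, Austin 11. Fresno eliminated.
Round 3: Geneva 10, Denver 19, Edmonton 13, Austin 11. Geneva eliminated.
Round 4: Denver 29, Edmonton 13, Austin 11. Denver has a majority (≥27).

Denver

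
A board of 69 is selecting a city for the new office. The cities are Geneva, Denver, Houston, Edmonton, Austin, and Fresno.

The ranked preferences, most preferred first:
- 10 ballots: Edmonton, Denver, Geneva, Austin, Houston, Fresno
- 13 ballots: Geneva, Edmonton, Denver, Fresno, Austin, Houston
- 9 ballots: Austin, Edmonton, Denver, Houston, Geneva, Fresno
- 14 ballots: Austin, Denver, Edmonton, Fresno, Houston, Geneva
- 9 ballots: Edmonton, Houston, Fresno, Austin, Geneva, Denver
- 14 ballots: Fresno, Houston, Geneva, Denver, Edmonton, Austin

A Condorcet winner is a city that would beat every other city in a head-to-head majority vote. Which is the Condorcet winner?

Edmonton vs Geneva: 42–27
Edmonton vs Denver: 41–28
Edmonton vs Houston: 55–14
Edmonton vs Austin: 46–23
Edmonton vs Fresno: 55–14
Edmonton beats every other city.

Edmonton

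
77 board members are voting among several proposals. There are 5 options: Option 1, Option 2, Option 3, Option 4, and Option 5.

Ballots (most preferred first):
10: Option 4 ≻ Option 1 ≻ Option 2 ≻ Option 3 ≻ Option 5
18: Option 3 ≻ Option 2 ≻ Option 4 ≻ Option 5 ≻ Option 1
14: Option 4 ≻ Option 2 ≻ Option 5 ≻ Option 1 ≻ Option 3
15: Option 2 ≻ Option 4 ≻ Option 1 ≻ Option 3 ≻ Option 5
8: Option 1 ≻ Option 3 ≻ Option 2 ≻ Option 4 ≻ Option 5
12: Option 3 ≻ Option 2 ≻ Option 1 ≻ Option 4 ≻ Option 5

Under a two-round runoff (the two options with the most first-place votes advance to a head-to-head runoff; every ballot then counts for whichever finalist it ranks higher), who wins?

Round 1 first-place votes: Option 1 8, Option 2 15, Option 3 30, Option 4 24, Option 5 0. Option 3 and Option 4 advance.
Runoff: Option 3 is ranked above Option 4 on 38 ballots, Option 4 above Option 3 on 39.

Option 4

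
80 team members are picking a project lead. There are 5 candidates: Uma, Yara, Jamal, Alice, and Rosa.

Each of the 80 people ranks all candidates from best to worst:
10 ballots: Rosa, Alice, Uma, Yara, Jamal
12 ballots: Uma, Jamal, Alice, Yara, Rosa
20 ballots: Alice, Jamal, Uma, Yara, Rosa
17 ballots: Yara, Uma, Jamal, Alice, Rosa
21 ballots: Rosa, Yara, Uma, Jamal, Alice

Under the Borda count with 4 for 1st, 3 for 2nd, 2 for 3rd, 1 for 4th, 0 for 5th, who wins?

Uma: 10×2 + 12×4 + 20×2 + 17×3 + 21×2 = 201
Yara: 10×1 + 12×1 + 20×1 + 17×4 + 21×3 = 173
Jamal: 10×0 + 12×3 + 20×3 + 17×2 + 21×1 = 151
Alice: 10×3 + 12×2 + 20×4 + 17×1 + 21×0 = 151
Rosa: 10×4 + 12×0 + 20×0 + 17×0 + 21×4 = 124

Uma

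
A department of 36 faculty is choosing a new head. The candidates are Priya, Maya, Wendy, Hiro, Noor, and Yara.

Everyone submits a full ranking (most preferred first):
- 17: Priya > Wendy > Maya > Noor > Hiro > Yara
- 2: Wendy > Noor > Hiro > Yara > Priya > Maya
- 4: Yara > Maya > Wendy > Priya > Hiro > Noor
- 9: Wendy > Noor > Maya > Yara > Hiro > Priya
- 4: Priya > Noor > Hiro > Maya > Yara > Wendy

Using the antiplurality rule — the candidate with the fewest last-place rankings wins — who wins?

Hiro

Last-place votes: Priya 9, Maya 2, Wendy 4, Hiro 0, Noor 4, Yara 17.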